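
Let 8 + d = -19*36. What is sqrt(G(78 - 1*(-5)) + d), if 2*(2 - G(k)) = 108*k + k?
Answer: I*sqrt(20854)/2 ≈ 72.205*I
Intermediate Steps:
G(k) = 2 - 109*k/2 (G(k) = 2 - (108*k + k)/2 = 2 - 109*k/2)
d = -692 (d = -8 - 19*36 = -8 - 684 = -692)
sqrt(G(78 - 1*(-5)) + d) = sqrt((2 - 109*(78 - 1*(-5))/2) - 692) = sqrt((2 - 109*(78 + 5)/2) - 692) = sqrt((2 - 109/2*83) - 692) = sqrt((2 - 9047/2) - 692) = sqrt(-9043/2 - 692) = sqrt(-10427/2) = I*sqrt(20854)/2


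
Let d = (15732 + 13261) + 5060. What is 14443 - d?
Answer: -19610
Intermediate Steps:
d = 34053 (d = 28993 + 5060 = 34053)
14443 - d = 14443 - 1*34053 = 14443 - 34053 = -19610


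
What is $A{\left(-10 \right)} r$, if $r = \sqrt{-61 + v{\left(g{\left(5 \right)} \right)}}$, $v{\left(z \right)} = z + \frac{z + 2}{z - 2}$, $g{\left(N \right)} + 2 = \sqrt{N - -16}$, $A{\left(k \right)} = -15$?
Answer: $- \frac{15 \sqrt{273 - 66 \sqrt{21}}}{\sqrt{-4 + \sqrt{21}}} \approx - 106.65 i$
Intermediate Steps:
$g{\left(N \right)} = -2 + \sqrt{16 + N}$ ($g{\left(N \right)} = -2 + \sqrt{N - -16} = -2 + \sqrt{N + 16} = -2 + \sqrt{16 + N}$)
$v{\left(z \right)} = z + \frac{2 + z}{-2 + z}$
$r = \sqrt{-61 + \frac{4 + \left(-2 + \sqrt{21}\right)^{2} - \sqrt{21}}{-4 + \sqrt{21}}}$ ($r = \sqrt{-61 + \frac{2 + \left(-2 + \sqrt{16 + 5}\right)^{2} - \left(-2 + \sqrt{16 + 5}\right)}{-2 - \left(2 - \sqrt{16 + 5}\right)}} = \sqrt{-61 + \frac{2 + \left(-2 + \sqrt{21}\right)^{2} - \left(-2 + \sqrt{21}\right)}{-2 - \left(2 - \sqrt{21}\right)}} = \sqrt{-61 + \frac{2 + \left(-2 + \sqrt{21}\right)^{2} + \left(2 - \sqrt{21}\right)}{-4 + \sqrt{21}}} = \sqrt{-61 + \frac{4 + \left(-2 + \sqrt{21}\right)^{2} - \sqrt{21}}{-4 + \sqrt{21}}} \approx 7.1099 i$)
$A{\left(-10 \right)} r = - 15 \frac{\sqrt{273 - 66 \sqrt{21}}}{\sqrt{-4 + \sqrt{21}}} = - \frac{15 \sqrt{273 - 66 \sqrt{21}}}{\sqrt{-4 + \sqrt{21}}}$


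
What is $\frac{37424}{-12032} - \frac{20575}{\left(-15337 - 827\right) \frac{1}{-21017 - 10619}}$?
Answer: $- \frac{122380663499}{3038832} \approx -40272.0$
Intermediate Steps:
$\frac{37424}{-12032} - \frac{20575}{\left(-15337 - 827\right) \frac{1}{-21017 - 10619}} = 37424 \left(- \frac{1}{12032}\right) - \frac{20575}{\left(-16164\right) \frac{1}{-31636}} = - \frac{2339}{752} - \frac{20575}{\left(-16164\right) \left(- \frac{1}{31636}\right)} = - \frac{2339}{752} - \frac{20575}{\frac{4041}{7909}} = - \frac{2339}{752} - \frac{162727675}{4041} = - \frac{122380663499}{3038832}$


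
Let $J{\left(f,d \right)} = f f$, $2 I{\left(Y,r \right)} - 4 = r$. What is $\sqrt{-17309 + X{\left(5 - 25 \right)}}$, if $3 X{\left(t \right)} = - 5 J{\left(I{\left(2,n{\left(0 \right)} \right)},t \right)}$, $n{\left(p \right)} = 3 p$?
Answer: $\frac{i \sqrt{155841}}{3} \approx 131.59 i$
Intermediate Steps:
$I{\left(Y,r \right)} = 2 + \frac{r}{2}$
$J{\left(f,d \right)} = f^{2}$
$X{\left(t \right)} = - \frac{20}{3}$ ($X{\left(t \right)} = \frac{\left(-5\right) \left(2 + \frac{3 \cdot 0}{2}\right)^{2}}{3} = \frac{\left(-5\right) \left(2 + \frac{1}{2} \cdot 0\right)^{2}}{3} = \frac{\left(-5\right) \left(2 + 0\right)^{2}}{3} = \frac{\left(-5\right) 2^{2}}{3} = \frac{\left(-5\right) 4}{3} = \frac{1}{3} \left(-20\right) = - \frac{20}{3}$)
$\sqrt{-17309 + X{\left(5 - 25 \right)}} = \sqrt{-17309 - \frac{20}{3}} = \sqrt{- \frac{51947}{3}} = \frac{i \sqrt{155841}}{3}$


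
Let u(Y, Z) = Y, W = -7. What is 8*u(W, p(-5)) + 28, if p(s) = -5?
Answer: -28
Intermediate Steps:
8*u(W, p(-5)) + 28 = 8*(-7) + 28 = -56 + 28 = -28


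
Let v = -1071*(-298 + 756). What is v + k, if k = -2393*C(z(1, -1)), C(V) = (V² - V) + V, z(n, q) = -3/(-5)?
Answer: -12284487/25 ≈ -4.9138e+5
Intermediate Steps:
z(n, q) = ⅗ (z(n, q) = -3*(-⅕) = ⅗)
v = -490518 (v = -1071*458 = -490518)
C(V) = V²
k = -21537/25 (k = -2393*(⅗)² = -2393*9/25 = -21537/25 ≈ -861.48)
v + k = -490518 - 21537/25 = -12284487/25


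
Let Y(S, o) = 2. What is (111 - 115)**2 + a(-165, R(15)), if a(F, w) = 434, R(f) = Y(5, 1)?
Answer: 450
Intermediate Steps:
R(f) = 2
(111 - 115)**2 + a(-165, R(15)) = (111 - 115)**2 + 434 = (-4)**2 + 434 = 16 + 434 = 450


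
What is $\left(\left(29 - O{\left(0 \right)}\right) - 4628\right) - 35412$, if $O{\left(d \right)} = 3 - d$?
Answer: $-40014$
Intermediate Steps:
$\left(\left(29 - O{\left(0 \right)}\right) - 4628\right) - 35412 = \left(\left(29 - \left(3 - 0\right)\right) - 4628\right) - 35412 = \left(\left(29 - \left(3 + 0\right)\right) - 4628\right) - 35412 = \left(\left(29 - 3\right) - 4628\right) - 35412 = \left(26 - 4628\right) - 35412 = -4602 - 35412 = -40014$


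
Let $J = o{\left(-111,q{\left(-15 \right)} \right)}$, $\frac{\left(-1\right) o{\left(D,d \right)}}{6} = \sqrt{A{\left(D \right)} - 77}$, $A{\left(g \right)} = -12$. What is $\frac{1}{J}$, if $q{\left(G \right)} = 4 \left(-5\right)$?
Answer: $\frac{i \sqrt{89}}{534} \approx 0.017667 i$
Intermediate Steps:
$q{\left(G \right)} = -20$
$o{\left(D,d \right)} = - 6 i \sqrt{89}$ ($o{\left(D,d \right)} = - 6 \sqrt{-12 - 77} = - 6 \sqrt{-89} = - 6 i \sqrt{89}$)
$J = - 6 i \sqrt{89} \approx - 56.604 i$
$\frac{1}{J} = \frac{1}{\left(-6\right) i \sqrt{89}} = \frac{i \sqrt{89}}{534}$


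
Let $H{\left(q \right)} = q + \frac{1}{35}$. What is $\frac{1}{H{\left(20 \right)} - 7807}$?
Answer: $- \frac{35}{272544} \approx -0.00012842$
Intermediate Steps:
$H{\left(q \right)} = \frac{1}{35} + q$ ($H{\left(q \right)} = q + \frac{1}{35} = \frac{1}{35} + q$)
$\frac{1}{H{\left(20 \right)} - 7807} = \frac{1}{\left(\frac{1}{35} + 20\right) - 7807} = \frac{1}{\frac{701}{35} - 7807} = \frac{1}{- \frac{272544}{35}} = - \frac{35}{272544}$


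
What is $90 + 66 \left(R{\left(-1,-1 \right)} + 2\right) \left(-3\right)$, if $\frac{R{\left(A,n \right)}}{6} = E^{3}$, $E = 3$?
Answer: $-32382$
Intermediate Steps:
$R{\left(A,n \right)} = 162$ ($R{\left(A,n \right)} = 6 \cdot 3^{3} = 6 \cdot 27 = 162$)
$90 + 66 \left(R{\left(-1,-1 \right)} + 2\right) \left(-3\right) = 90 + 66 \left(162 + 2\right) \left(-3\right) = 90 + 66 \cdot 164 \left(-3\right) = 90 + 66 \left(-492\right) = 90 - 32472 = -32382$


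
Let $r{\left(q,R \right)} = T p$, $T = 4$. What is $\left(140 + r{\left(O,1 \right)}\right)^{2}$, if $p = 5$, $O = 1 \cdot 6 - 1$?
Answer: $25600$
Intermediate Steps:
$O = 5$ ($O = 6 - 1 = 5$)
$r{\left(q,R \right)} = 20$ ($r{\left(q,R \right)} = 4 \cdot 5 = 20$)
$\left(140 + r{\left(O,1 \right)}\right)^{2} = \left(140 + 20\right)^{2} = 160^{2} = 25600$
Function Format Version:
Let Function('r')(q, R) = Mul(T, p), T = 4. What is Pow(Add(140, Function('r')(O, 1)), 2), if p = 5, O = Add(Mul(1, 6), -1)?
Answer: 25600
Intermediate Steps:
O = 5 (O = Add(6, -1) = 5)
Function('r')(q, R) = 20 (Function('r')(q, R) = Mul(4, 5) = 20)
Pow(Add(140, Function('r')(O, 1)), 2) = Pow(Add(140, 20), 2) = Pow(160, 2) = 25600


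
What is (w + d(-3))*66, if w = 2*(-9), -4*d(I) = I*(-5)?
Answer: -2871/2 ≈ -1435.5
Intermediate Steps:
d(I) = 5*I/4 (d(I) = -I*(-5)/4 = -(-5)*I/4 = 5*I/4)
w = -18
(w + d(-3))*66 = (-18 + (5/4)*(-3))*66 = (-18 - 15/4)*66 = -87/4*66 = -2871/2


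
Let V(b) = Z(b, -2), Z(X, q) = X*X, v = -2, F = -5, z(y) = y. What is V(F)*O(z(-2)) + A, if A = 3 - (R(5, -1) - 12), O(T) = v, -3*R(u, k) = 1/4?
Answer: -419/12 ≈ -34.917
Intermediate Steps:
R(u, k) = -1/12 (R(u, k) = -⅓/4 = -⅓*¼ = -1/12)
O(T) = -2
Z(X, q) = X²
V(b) = b²
A = 181/12 (A = 3 - (-1/12 - 12) = 3 - 1*(-145/12) = 3 + 145/12 = 181/12 ≈ 15.083)
V(F)*O(z(-2)) + A = (-5)²*(-2) + 181/12 = 25*(-2) + 181/12 = -50 + 181/12 = -419/12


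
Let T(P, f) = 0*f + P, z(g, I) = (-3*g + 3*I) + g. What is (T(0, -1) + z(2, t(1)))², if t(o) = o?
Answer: 1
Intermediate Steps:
z(g, I) = -2*g + 3*I
T(P, f) = P (T(P, f) = 0 + P = P)
(T(0, -1) + z(2, t(1)))² = (0 + (-2*2 + 3*1))² = (0 + (-4 + 3))² = (0 - 1)² = (-1)² = 1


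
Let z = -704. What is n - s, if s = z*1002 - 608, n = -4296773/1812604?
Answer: 1279723128891/1812604 ≈ 7.0601e+5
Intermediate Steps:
n = -4296773/1812604 (n = -4296773*1/1812604 = -4296773/1812604 ≈ -2.3705)
s = -706016 (s = -704*1002 - 608 = -705408 - 608 = -706016)
n - s = -4296773/1812604 - 1*(-706016) = -4296773/1812604 + 706016 = 1279723128891/1812604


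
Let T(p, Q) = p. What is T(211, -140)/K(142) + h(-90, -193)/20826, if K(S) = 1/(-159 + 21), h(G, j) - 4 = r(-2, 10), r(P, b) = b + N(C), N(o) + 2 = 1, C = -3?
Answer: -46647035/1602 ≈ -29118.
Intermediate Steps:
N(o) = -1 (N(o) = -2 + 1 = -1)
r(P, b) = -1 + b (r(P, b) = b - 1 = -1 + b)
h(G, j) = 13 (h(G, j) = 4 + (-1 + 10) = 4 + 9 = 13)
K(S) = -1/138 (K(S) = 1/(-138) = -1/138)
T(211, -140)/K(142) + h(-90, -193)/20826 = 211/(-1/138) + 13/20826 = 211*(-138) + 13*(1/20826) = -29118 + 1/1602 = -46647035/1602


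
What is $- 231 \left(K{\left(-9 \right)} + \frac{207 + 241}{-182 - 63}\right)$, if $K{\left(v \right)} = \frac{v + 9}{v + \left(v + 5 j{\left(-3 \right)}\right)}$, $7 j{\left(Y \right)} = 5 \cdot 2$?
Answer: $\frac{2112}{5} \approx 422.4$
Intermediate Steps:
$j{\left(Y \right)} = \frac{10}{7}$ ($j{\left(Y \right)} = \frac{5 \cdot 2}{7} = \frac{1}{7} \cdot 10 = \frac{10}{7}$)
$K{\left(v \right)} = \frac{9 + v}{\frac{50}{7} + 2 v}$ ($K{\left(v \right)} = \frac{v + 9}{v + \left(v + 5 \cdot \frac{10}{7}\right)} = \frac{9 + v}{v + \left(v + \frac{50}{7}\right)} = \frac{9 + v}{v + \left(\frac{50}{7} + v\right)} = \frac{9 + v}{\frac{50}{7} + 2 v}$)
$- 231 \left(K{\left(-9 \right)} + \frac{207 + 241}{-182 - 63}\right) = - 231 \left(\frac{7 \left(9 - 9\right)}{2 \left(25 + 7 \left(-9\right)\right)} + \frac{207 + 241}{-182 - 63}\right) = - 231 \left(\frac{7}{2} \frac{1}{25 - 63} \cdot 0 + \frac{448}{-245}\right) = - 231 \left(\frac{7}{2} \frac{1}{-38} \cdot 0 + 448 \left(- \frac{1}{245}\right)\right) = - 231 \left(\frac{7}{2} \left(- \frac{1}{38}\right) 0 - \frac{64}{35}\right) = - 231 \left(0 - \frac{64}{35}\right) = \left(-231\right) \left(- \frac{64}{35}\right) = \frac{2112}{5}$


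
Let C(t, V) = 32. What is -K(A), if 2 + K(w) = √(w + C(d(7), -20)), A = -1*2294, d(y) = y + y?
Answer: 2 - I*√2262 ≈ 2.0 - 47.56*I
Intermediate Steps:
d(y) = 2*y
A = -2294
K(w) = -2 + √(32 + w) (K(w) = -2 + √(w + 32) = -2 + √(32 + w))
-K(A) = -(-2 + √(32 - 2294)) = -(-2 + √(-2262)) = -(-2 + I*√2262) = 2 - I*√2262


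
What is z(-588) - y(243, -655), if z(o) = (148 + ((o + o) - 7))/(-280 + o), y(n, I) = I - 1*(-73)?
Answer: 506211/868 ≈ 583.19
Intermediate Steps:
y(n, I) = 73 + I (y(n, I) = I + 73 = 73 + I)
z(o) = (141 + 2*o)/(-280 + o) (z(o) = (148 + (2*o - 7))/(-280 + o) = (148 + (-7 + 2*o))/(-280 + o) = (141 + 2*o)/(-280 + o))
z(-588) - y(243, -655) = (141 + 2*(-588))/(-280 - 588) - (73 - 655) = (141 - 1176)/(-868) - 1*(-582) = -1/868*(-1035) + 582 = 1035/868 + 582 = 506211/868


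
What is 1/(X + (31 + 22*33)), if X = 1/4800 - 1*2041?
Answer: -4800/6163199 ≈ -0.00077882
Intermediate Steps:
X = -9796799/4800 (X = 1/4800 - 2041 = -9796799/4800 ≈ -2041.0)
1/(X + (31 + 22*33)) = 1/(-9796799/4800 + (31 + 22*33)) = 1/(-9796799/4800 + (31 + 726)) = 1/(-9796799/4800 + 757) = 1/(-6163199/4800) = -4800/6163199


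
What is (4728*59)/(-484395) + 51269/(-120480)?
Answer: -3896172281/3890660640 ≈ -1.0014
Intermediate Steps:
(4728*59)/(-484395) + 51269/(-120480) = 278952*(-1/484395) + 51269*(-1/120480) = -92984/161465 - 51269/120480 = -3896172281/3890660640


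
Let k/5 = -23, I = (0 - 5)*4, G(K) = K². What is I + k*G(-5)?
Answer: -2895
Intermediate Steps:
I = -20 (I = -5*4 = -20)
k = -115 (k = 5*(-23) = -115)
I + k*G(-5) = -20 - 115*(-5)² = -20 - 115*25 = -20 - 2875 = -2895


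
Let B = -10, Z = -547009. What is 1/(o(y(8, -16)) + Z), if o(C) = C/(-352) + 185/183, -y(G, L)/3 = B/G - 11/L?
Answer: -1030656/563777070925 ≈ -1.8281e-6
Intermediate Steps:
y(G, L) = 30/G + 33/L (y(G, L) = -3*(-10/G - 11/L) = -3*(-11/L - 10/G) = 30/G + 33/L)
o(C) = 185/183 - C/352 (o(C) = C*(-1/352) + 185*(1/183) = -C/352 + 185/183 = 185/183 - C/352)
1/(o(y(8, -16)) + Z) = 1/((185/183 - (30/8 + 33/(-16))/352) - 547009) = 1/((185/183 - (30*(⅛) + 33*(-1/16))/352) - 547009) = 1/((185/183 - (15/4 - 33/16)/352) - 547009) = 1/((185/183 - 1/352*27/16) - 547009) = 1/((185/183 - 27/5632) - 547009) = 1/(1036979/1030656 - 547009) = 1/(-563777070925/1030656) = -1030656/563777070925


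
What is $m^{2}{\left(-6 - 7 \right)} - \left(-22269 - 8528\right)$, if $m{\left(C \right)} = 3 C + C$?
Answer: $33501$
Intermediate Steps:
$m{\left(C \right)} = 4 C$
$m^{2}{\left(-6 - 7 \right)} - \left(-22269 - 8528\right) = \left(4 \left(-6 - 7\right)\right)^{2} - \left(-22269 - 8528\right) = \left(4 \left(-13\right)\right)^{2} - -30797 = \left(-52\right)^{2} + 30797 = 2704 + 30797 = 33501$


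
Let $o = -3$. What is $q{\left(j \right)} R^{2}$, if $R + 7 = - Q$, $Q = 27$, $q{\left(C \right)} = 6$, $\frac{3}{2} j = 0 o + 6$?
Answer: $6936$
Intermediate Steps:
$j = 4$ ($j = \frac{2 \left(0 \left(-3\right) + 6\right)}{3} = \frac{2 \left(0 + 6\right)}{3} = \frac{2}{3} \cdot 6 = 4$)
$R = -34$ ($R = -7 - 27 = -34$)
$q{\left(j \right)} R^{2} = 6 \left(-34\right)^{2} = 6 \cdot 1156 = 6936$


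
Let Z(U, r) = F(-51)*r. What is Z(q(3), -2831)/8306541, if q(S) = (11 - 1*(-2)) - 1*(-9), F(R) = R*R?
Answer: -818159/922949 ≈ -0.88646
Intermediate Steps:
F(R) = R**2
q(S) = 22 (q(S) = (11 + 2) + 9 = 13 + 9 = 22)
Z(U, r) = 2601*r (Z(U, r) = (-51)**2*r = 2601*r)
Z(q(3), -2831)/8306541 = (2601*(-2831))/8306541 = -7363431*1/8306541 = -818159/922949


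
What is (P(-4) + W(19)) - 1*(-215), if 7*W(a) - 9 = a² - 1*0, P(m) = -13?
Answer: 1784/7 ≈ 254.86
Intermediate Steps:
W(a) = 9/7 + a²/7 (W(a) = 9/7 + (a² - 1*0)/7 = 9/7 + (a² + 0)/7 = 9/7 + a²/7)
(P(-4) + W(19)) - 1*(-215) = (-13 + (9/7 + (⅐)*19²)) - 1*(-215) = (-13 + (9/7 + (⅐)*361)) + 215 = (-13 + (9/7 + 361/7)) + 215 = (-13 + 370/7) + 215 = 279/7 + 215 = 1784/7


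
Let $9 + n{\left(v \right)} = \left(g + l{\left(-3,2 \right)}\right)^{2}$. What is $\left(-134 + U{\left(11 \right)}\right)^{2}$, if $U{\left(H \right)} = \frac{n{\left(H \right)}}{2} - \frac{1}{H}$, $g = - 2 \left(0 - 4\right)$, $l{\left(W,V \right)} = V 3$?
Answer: $\frac{797449}{484} \approx 1647.6$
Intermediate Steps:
$l{\left(W,V \right)} = 3 V$
$g = 8$ ($g = \left(-2\right) \left(-4\right) = 8$)
$n{\left(v \right)} = 187$ ($n{\left(v \right)} = -9 + \left(8 + 3 \cdot 2\right)^{2} = -9 + \left(8 + 6\right)^{2} = -9 + 14^{2} = -9 + 196 = 187$)
$U{\left(H \right)} = \frac{187}{2} - \frac{1}{H}$
$\left(-134 + U{\left(11 \right)}\right)^{2} = \left(-134 + \left(\frac{187}{2} - \frac{1}{11}\right)\right)^{2} = \left(-134 + \frac{2055}{22}\right)^{2} = \left(- \frac{893}{22}\right)^{2} = \frac{797449}{484}$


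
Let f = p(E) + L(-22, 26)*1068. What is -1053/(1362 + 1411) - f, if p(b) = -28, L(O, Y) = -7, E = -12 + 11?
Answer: 20807539/2773 ≈ 7503.6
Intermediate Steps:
E = -1
f = -7504 (f = -28 - 7*1068 = -28 - 7476 = -7504)
-1053/(1362 + 1411) - f = -1053/(1362 + 1411) - 1*(-7504) = -1053/2773 + 7504 = 20807539/2773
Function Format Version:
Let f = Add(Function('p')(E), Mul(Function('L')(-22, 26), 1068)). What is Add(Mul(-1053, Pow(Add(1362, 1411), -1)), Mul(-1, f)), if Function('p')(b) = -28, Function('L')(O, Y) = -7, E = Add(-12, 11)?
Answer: Rational(20807539, 2773) ≈ 7503.6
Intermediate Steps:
E = -1
f = -7504 (f = Add(-28, Mul(-7, 1068)) = Add(-28, -7476) = -7504)
Add(Mul(-1053, Pow(Add(1362, 1411), -1)), Mul(-1, f)) = Add(Mul(-1053, Pow(Add(1362, 1411), -1)), Mul(-1, -7504)) = Add(Mul(-1053, Pow(2773, -1)), 7504) = Add(Mul(-1053, Rational(1, 2773)), 7504) = Add(Rational(-1053, 2773), 7504) = Rational(20807539, 2773)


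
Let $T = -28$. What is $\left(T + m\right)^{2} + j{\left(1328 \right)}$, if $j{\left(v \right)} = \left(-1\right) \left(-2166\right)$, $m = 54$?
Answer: $2842$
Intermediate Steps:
$j{\left(v \right)} = 2166$
$\left(T + m\right)^{2} + j{\left(1328 \right)} = \left(-28 + 54\right)^{2} + 2166 = 26^{2} + 2166 = 676 + 2166 = 2842$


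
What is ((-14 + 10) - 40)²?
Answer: 1936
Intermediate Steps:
((-14 + 10) - 40)² = (-4 - 40)² = (-44)² = 1936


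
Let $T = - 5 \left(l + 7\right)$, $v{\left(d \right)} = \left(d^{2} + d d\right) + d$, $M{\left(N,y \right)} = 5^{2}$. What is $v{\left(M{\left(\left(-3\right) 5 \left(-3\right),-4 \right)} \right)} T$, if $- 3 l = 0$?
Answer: $-44625$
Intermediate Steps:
$l = 0$ ($l = \left(- \frac{1}{3}\right) 0 = 0$)
$M{\left(N,y \right)} = 25$
$v{\left(d \right)} = d + 2 d^{2}$ ($v{\left(d \right)} = \left(d^{2} + d^{2}\right) + d = 2 d^{2} + d = d + 2 d^{2}$)
$T = -35$ ($T = - 5 \left(0 + 7\right) = \left(-5\right) 7 = -35$)
$v{\left(M{\left(\left(-3\right) 5 \left(-3\right),-4 \right)} \right)} T = 25 \left(1 + 2 \cdot 25\right) \left(-35\right) = 25 \left(1 + 50\right) \left(-35\right) = 25 \cdot 51 \left(-35\right) = 1275 \left(-35\right) = -44625$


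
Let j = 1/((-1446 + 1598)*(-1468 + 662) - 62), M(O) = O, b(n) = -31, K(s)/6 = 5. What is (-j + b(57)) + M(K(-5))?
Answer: -122573/122574 ≈ -0.99999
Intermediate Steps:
K(s) = 30 (K(s) = 6*5 = 30)
j = -1/122574 (j = 1/(152*(-806) - 62) = 1/(-122512 - 62) = 1/(-122574) = -1/122574 ≈ -8.1583e-6)
(-j + b(57)) + M(K(-5)) = (-1*(-1/122574) - 31) + 30 = (1/122574 - 31) + 30 = -3799793/122574 + 30 = -122573/122574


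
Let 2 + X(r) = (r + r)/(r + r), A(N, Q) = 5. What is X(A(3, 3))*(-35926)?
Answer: 35926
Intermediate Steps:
X(r) = -1 (X(r) = -2 + (r + r)/(r + r) = -2 + (2*r)/((2*r)) = -2 + (2*r)*(1/(2*r)) = -2 + 1 = -1)
X(A(3, 3))*(-35926) = -1*(-35926) = 35926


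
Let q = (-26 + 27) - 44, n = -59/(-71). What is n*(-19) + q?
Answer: -4174/71 ≈ -58.789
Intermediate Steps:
n = 59/71 (n = -59*(-1/71) = 59/71 ≈ 0.83099)
q = -43 (q = 1 - 44 = -43)
n*(-19) + q = (59/71)*(-19) - 43 = -1121/71 - 43 = -4174/71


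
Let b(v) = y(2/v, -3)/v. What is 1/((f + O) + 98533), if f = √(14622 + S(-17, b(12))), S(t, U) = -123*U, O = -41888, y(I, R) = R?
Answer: 226580/12834565489 - 2*√58611/12834565489 ≈ 1.7616e-5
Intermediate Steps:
b(v) = -3/v
f = √58611/2 (f = √(14622 - (-369)/12) = √(14622 - 123*(-¼)) = √(14622 + 123/4) = √(58611/4) = √58611/2 ≈ 121.05)
1/((f + O) + 98533) = 1/((√58611/2 - 41888) + 98533) = 1/((-41888 + √58611/2) + 98533) = 1/(56645 + √58611/2)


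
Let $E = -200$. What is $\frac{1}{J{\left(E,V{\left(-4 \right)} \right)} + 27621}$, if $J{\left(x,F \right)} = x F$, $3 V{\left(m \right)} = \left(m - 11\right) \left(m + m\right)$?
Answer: $\frac{1}{19621} \approx 5.0966 \cdot 10^{-5}$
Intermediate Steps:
$V{\left(m \right)} = \frac{2 m \left(-11 + m\right)}{3}$ ($V{\left(m \right)} = \frac{\left(m - 11\right) \left(m + m\right)}{3} = \frac{\left(-11 + m\right) 2 m}{3} = \frac{2 m \left(-11 + m\right)}{3}$)
$J{\left(x,F \right)} = F x$
$\frac{1}{J{\left(E,V{\left(-4 \right)} \right)} + 27621} = \frac{1}{\frac{2}{3} \left(-4\right) \left(-11 - 4\right) \left(-200\right) + 27621} = \frac{1}{\frac{2}{3} \left(-4\right) \left(-15\right) \left(-200\right) + 27621} = \frac{1}{40 \left(-200\right) + 27621} = \frac{1}{-8000 + 27621} = \frac{1}{19621}$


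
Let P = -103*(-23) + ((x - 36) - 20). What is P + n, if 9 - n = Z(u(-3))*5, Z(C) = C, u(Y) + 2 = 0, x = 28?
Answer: 2360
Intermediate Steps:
u(Y) = -2 (u(Y) = -2 + 0 = -2)
n = 19 (n = 9 - (-2)*5 = 9 - 1*(-10) = 9 + 10 = 19)
P = 2341 (P = -103*(-23) + ((28 - 36) - 20) = 2369 + (-8 - 20) = 2369 - 28 = 2341)
P + n = 2341 + 19 = 2360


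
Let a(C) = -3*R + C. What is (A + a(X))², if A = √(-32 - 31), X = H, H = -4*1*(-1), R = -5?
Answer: 298 + 114*I*√7 ≈ 298.0 + 301.62*I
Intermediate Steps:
H = 4 (H = -4*(-1) = 4)
X = 4
a(C) = 15 + C (a(C) = -3*(-5) + C = 15 + C)
A = 3*I*√7 (A = √(-63) = 3*I*√7 ≈ 7.9373*I)
(A + a(X))² = (3*I*√7 + (15 + 4))² = (3*I*√7 + 19)² = (19 + 3*I*√7)²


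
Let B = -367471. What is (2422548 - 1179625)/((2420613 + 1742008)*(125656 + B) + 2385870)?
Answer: -1242923/1006581811245 ≈ -1.2348e-6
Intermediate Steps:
(2422548 - 1179625)/((2420613 + 1742008)*(125656 + B) + 2385870) = (2422548 - 1179625)/((2420613 + 1742008)*(125656 - 367471) + 2385870) = 1242923/(4162621*(-241815) + 2385870) = 1242923/(-1006584197115 + 2385870) = 1242923/(-1006581811245) = 1242923*(-1/1006581811245) = -1242923/1006581811245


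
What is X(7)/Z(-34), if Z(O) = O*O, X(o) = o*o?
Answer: 49/1156 ≈ 0.042388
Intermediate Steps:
X(o) = o²
Z(O) = O²
X(7)/Z(-34) = 7²/((-34)²) = 49/1156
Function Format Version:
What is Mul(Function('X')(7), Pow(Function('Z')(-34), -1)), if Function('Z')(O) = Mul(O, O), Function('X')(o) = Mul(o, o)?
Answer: Rational(49, 1156) ≈ 0.042388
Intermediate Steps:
Function('X')(o) = Pow(o, 2)
Function('Z')(O) = Pow(O, 2)
Mul(Function('X')(7), Pow(Function('Z')(-34), -1)) = Mul(Pow(7, 2), Pow(Pow(-34, 2), -1)) = Mul(49, Pow(1156, -1)) = Mul(49, Rational(1, 1156)) = Rational(49, 1156)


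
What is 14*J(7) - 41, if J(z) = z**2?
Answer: 645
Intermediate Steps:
14*J(7) - 41 = 14*7**2 - 41 = 14*49 - 41 = 686 - 41 = 645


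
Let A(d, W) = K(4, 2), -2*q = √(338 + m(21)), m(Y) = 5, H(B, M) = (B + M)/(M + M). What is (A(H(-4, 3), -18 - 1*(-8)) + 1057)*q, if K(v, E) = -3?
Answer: -3689*√7 ≈ -9760.2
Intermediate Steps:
H(B, M) = (B + M)/(2*M) (H(B, M) = (B + M)/((2*M)) = (B + M)*(1/(2*M)) = (B + M)/(2*M))
q = -7*√7/2 (q = -√(338 + 5)/2 = -7*√7/2 ≈ -9.2601)
A(d, W) = -3
(A(H(-4, 3), -18 - 1*(-8)) + 1057)*q = (-3 + 1057)*(-7*√7/2) = 1054*(-7*√7/2) = -3689*√7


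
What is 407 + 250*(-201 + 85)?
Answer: -28593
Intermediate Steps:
407 + 250*(-201 + 85) = 407 + 250*(-116) = 407 - 29000 = -28593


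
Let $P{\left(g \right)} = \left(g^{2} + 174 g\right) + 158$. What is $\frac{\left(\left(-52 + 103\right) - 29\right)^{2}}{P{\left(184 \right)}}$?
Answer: $\frac{242}{33015} \approx 0.00733$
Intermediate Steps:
$P{\left(g \right)} = 158 + g^{2} + 174 g$
$\frac{\left(\left(-52 + 103\right) - 29\right)^{2}}{P{\left(184 \right)}} = \frac{\left(\left(-52 + 103\right) - 29\right)^{2}}{158 + 184^{2} + 174 \cdot 184} = \frac{\left(51 - 29\right)^{2}}{158 + 33856 + 32016} = \frac{22^{2}}{66030} = 484 \cdot \frac{1}{66030} = \frac{242}{33015}$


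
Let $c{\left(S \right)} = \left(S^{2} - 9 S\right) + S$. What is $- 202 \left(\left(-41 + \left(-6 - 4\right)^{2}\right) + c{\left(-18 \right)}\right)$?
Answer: $-106454$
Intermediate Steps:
$c{\left(S \right)} = S^{2} - 8 S$
$- 202 \left(\left(-41 + \left(-6 - 4\right)^{2}\right) + c{\left(-18 \right)}\right) = - 202 \left(\left(-41 + \left(-6 - 4\right)^{2}\right) - 18 \left(-8 - 18\right)\right) = - 202 \left(\left(-41 + \left(-10\right)^{2}\right) - -468\right) = - 202 \left(\left(-41 + 100\right) + 468\right) = - 202 \left(59 + 468\right) = \left(-202\right) 527 = -106454$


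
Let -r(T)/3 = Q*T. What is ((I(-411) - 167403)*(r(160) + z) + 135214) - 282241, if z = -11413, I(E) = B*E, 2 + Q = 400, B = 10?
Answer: 34723174362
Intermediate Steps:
Q = 398 (Q = -2 + 400 = 398)
I(E) = 10*E
r(T) = -1194*T
((I(-411) - 167403)*(r(160) + z) + 135214) - 282241 = ((10*(-411) - 167403)*(-1194*160 - 11413) + 135214) - 282241 = ((-4110 - 167403)*(-191040 - 11413) + 135214) - 282241 = (-171513*(-202453) + 135214) - 282241 = (34723321389 + 135214) - 282241 = 34723456603 - 282241 = 34723174362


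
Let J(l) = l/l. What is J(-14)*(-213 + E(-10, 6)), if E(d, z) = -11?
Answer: -224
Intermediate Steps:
J(l) = 1
J(-14)*(-213 + E(-10, 6)) = 1*(-213 - 11) = 1*(-224) = -224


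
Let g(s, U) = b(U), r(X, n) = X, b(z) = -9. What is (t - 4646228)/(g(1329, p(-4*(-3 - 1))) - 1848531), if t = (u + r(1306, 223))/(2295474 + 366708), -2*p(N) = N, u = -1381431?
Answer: 12369105929621/4921149914280 ≈ 2.5135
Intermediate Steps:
p(N) = -N/2
t = -1380125/2662182 (t = (-1381431 + 1306)/(2295474 + 366708) = -1380125/2662182 ≈ -0.51842)
g(s, U) = -9
(t - 4646228)/(g(1329, p(-4*(-3 - 1))) - 1848531) = (-1380125/2662182 - 4646228)/(-9 - 1848531) = -12369105929621/2662182/(-1848540) = -12369105929621/2662182*(-1/1848540) = 12369105929621/4921149914280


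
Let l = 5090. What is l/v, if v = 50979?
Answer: 5090/50979 ≈ 0.099845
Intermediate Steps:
l/v = 5090/50979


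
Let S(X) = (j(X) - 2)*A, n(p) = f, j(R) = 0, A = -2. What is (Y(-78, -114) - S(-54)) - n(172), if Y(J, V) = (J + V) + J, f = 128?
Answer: -402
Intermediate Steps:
n(p) = 128
S(X) = 4 (S(X) = (0 - 2)*(-2) = -2*(-2) = 4)
Y(J, V) = V + 2*J
(Y(-78, -114) - S(-54)) - n(172) = ((-114 + 2*(-78)) - 1*4) - 1*128 = ((-114 - 156) - 4) - 128 = (-270 - 4) - 128 = -274 - 128 = -402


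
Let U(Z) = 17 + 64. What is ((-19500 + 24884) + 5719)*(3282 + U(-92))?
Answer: 37339389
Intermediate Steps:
U(Z) = 81
((-19500 + 24884) + 5719)*(3282 + U(-92)) = ((-19500 + 24884) + 5719)*(3282 + 81) = (5384 + 5719)*3363 = 11103*3363 = 37339389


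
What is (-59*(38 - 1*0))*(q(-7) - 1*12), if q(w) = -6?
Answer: 40356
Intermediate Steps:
(-59*(38 - 1*0))*(q(-7) - 1*12) = (-59*(38 - 1*0))*(-6 - 1*12) = (-59*(38 + 0))*(-6 - 12) = -59*38*(-18) = -2242*(-18) = 40356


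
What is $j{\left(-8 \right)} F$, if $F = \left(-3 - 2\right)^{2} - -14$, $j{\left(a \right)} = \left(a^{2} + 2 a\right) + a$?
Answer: $1560$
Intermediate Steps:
$j{\left(a \right)} = a^{2} + 3 a$
$F = 39$ ($F = \left(-5\right)^{2} + 14 = 25 + 14 = 39$)
$j{\left(-8 \right)} F = - 8 \left(3 - 8\right) 39 = \left(-8\right) \left(-5\right) 39 = 40 \cdot 39 = 1560$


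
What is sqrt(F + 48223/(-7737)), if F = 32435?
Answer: 2*sqrt(485305978791)/7737 ≈ 180.08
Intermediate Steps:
sqrt(F + 48223/(-7737)) = sqrt(32435 + 48223/(-7737)) = sqrt(32435 + 48223*(-1/7737)) = sqrt(32435 - 48223/7737) = sqrt(250901372/7737) = 2*sqrt(485305978791)/7737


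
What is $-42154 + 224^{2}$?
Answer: $8022$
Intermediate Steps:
$-42154 + 224^{2} = -42154 + 50176 = 8022$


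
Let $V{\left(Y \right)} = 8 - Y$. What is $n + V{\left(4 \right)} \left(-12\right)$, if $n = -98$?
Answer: $-146$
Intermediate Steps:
$n + V{\left(4 \right)} \left(-12\right) = -98 + \left(8 - 4\right) \left(-12\right) = -98 + 4 \left(-12\right) = -98 - 48 = -146$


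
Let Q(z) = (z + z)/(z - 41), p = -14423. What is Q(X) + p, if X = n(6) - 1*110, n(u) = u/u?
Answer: -1081616/75 ≈ -14422.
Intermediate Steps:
n(u) = 1
X = -109 (X = 1 - 1*110 = 1 - 110 = -109)
Q(z) = 2*z/(-41 + z) (Q(z) = (2*z)/(-41 + z) = 2*z/(-41 + z))
Q(X) + p = 2*(-109)/(-41 - 109) - 14423 = 2*(-109)/(-150) - 14423 = 2*(-109)*(-1/150) - 14423 = 109/75 - 14423 = -1081616/75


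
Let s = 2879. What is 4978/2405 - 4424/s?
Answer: 3691942/6923995 ≈ 0.53321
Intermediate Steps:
4978/2405 - 4424/s = 4978/2405 - 4424/2879 = 3691942/6923995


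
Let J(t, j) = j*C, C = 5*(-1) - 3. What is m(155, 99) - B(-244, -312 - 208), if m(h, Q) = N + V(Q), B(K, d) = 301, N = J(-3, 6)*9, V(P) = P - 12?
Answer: -646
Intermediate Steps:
C = -8 (C = -5 - 3 = -8)
V(P) = -12 + P
J(t, j) = -8*j (J(t, j) = j*(-8) = -8*j)
N = -432 (N = -8*6*9 = -48*9 = -432)
m(h, Q) = -444 + Q (m(h, Q) = -432 + (-12 + Q) = -444 + Q)
m(155, 99) - B(-244, -312 - 208) = (-444 + 99) - 1*301 = -345 - 301 = -646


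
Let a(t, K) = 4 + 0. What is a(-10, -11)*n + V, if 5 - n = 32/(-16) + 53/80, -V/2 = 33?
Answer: -813/20 ≈ -40.650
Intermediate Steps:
a(t, K) = 4
V = -66 (V = -2*33 = -66)
n = 507/80 (n = 5 - (32/(-16) + 53/80) = 5 - (32*(-1/16) + 53*(1/80)) = 5 - (-2 + 53/80) = 5 - 1*(-107/80) = 5 + 107/80 = 507/80 ≈ 6.3375)
a(-10, -11)*n + V = 4*(507/80) - 66 = 507/20 - 66 = -813/20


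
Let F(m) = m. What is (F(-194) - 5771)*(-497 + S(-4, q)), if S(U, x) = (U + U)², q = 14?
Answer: 2582845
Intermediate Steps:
S(U, x) = 4*U² (S(U, x) = (2*U)² = 4*U²)
(F(-194) - 5771)*(-497 + S(-4, q)) = (-194 - 5771)*(-497 + 4*(-4)²) = -5965*(-497 + 4*16) = -5965*(-497 + 64) = -5965*(-433) = 2582845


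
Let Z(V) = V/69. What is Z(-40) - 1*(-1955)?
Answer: 134855/69 ≈ 1954.4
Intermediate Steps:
Z(V) = V/69 (Z(V) = V*(1/69) = V/69)
Z(-40) - 1*(-1955) = (1/69)*(-40) - 1*(-1955) = -40/69 + 1955 = 134855/69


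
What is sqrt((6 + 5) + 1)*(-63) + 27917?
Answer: 27917 - 126*sqrt(3) ≈ 27699.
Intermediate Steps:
sqrt((6 + 5) + 1)*(-63) + 27917 = sqrt(11 + 1)*(-63) + 27917 = sqrt(12)*(-63) + 27917 = (2*sqrt(3))*(-63) + 27917 = -126*sqrt(3) + 27917 = 27917 - 126*sqrt(3)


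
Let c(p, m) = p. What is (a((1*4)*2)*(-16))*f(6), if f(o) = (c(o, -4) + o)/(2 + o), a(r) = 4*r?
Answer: -768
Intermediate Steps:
f(o) = 2*o/(2 + o) (f(o) = (o + o)/(2 + o) = (2*o)/(2 + o) = 2*o/(2 + o))
(a((1*4)*2)*(-16))*f(6) = ((4*((1*4)*2))*(-16))*(2*6/(2 + 6)) = ((4*(4*2))*(-16))*(2*6/8) = ((4*8)*(-16))*(2*6*(⅛)) = (32*(-16))*(3/2) = -512*3/2 = -768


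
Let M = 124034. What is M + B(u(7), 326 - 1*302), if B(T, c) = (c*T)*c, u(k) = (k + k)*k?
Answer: 180482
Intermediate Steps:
u(k) = 2*k² (u(k) = (2*k)*k = 2*k²)
B(T, c) = T*c² (B(T, c) = (T*c)*c = T*c²)
M + B(u(7), 326 - 1*302) = 124034 + (2*7²)*(326 - 1*302)² = 124034 + (2*49)*(326 - 302)² = 124034 + 98*24² = 124034 + 98*576 = 124034 + 56448 = 180482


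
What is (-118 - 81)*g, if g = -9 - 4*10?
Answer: 9751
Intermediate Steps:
g = -49 (g = -9 - 40 = -49)
(-118 - 81)*g = (-118 - 81)*(-49) = -199*(-49) = 9751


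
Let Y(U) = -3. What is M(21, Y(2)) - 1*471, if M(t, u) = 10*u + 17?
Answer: -484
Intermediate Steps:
M(t, u) = 17 + 10*u
M(21, Y(2)) - 1*471 = (17 + 10*(-3)) - 1*471 = (17 - 30) - 471 = -13 - 471 = -484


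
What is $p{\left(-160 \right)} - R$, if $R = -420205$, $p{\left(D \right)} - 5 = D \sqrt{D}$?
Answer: $420210 - 640 i \sqrt{10} \approx 4.2021 \cdot 10^{5} - 2023.9 i$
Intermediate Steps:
$p{\left(D \right)} = 5 + D^{\frac{3}{2}}$ ($p{\left(D \right)} = 5 + D \sqrt{D} = 5 + D^{\frac{3}{2}}$)
$p{\left(-160 \right)} - R = \left(5 + \left(-160\right)^{\frac{3}{2}}\right) - -420205 = \left(5 - 640 i \sqrt{10}\right) + 420205 = 420210 - 640 i \sqrt{10}$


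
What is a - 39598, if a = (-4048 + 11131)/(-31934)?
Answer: -1264529615/31934 ≈ -39598.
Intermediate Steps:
a = -7083/31934 (a = 7083*(-1/31934) = -7083/31934 ≈ -0.22180)
a - 39598 = -7083/31934 - 39598 = -1264529615/31934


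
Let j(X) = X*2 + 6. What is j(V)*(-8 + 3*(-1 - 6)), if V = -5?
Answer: 116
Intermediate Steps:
j(X) = 6 + 2*X (j(X) = 2*X + 6 = 6 + 2*X)
j(V)*(-8 + 3*(-1 - 6)) = (6 + 2*(-5))*(-8 + 3*(-1 - 6)) = (6 - 10)*(-8 + 3*(-7)) = -4*(-8 - 21) = -4*(-29) = 116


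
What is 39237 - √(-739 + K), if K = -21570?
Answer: 39237 - I*√22309 ≈ 39237.0 - 149.36*I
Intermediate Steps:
39237 - √(-739 + K) = 39237 - √(-739 - 21570) = 39237 - √(-22309) = 39237 - I*√22309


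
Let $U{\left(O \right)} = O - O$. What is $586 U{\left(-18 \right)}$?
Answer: $0$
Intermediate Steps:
$U{\left(O \right)} = 0$
$586 U{\left(-18 \right)} = 586 \cdot 0 = 0$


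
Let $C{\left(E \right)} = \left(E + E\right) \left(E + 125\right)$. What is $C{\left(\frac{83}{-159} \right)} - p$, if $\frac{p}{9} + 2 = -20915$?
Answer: $\frac{4755938621}{25281} \approx 1.8812 \cdot 10^{5}$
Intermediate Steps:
$p = -188253$ ($p = -18 + 9 \left(-20915\right) = -18 - 188235 = -188253$)
$C{\left(E \right)} = 2 E \left(125 + E\right)$
$C{\left(\frac{83}{-159} \right)} - p = 2 \frac{83}{-159} \left(125 + \frac{83}{-159}\right) - -188253 = 2 \cdot 83 \left(- \frac{1}{159}\right) \left(125 + 83 \left(- \frac{1}{159}\right)\right) + 188253 = 2 \left(- \frac{83}{159}\right) \left(125 - \frac{83}{159}\right) + 188253 = 2 \left(- \frac{83}{159}\right) \frac{19792}{159} + 188253 = - \frac{3285472}{25281} + 188253 = \frac{4755938621}{25281}$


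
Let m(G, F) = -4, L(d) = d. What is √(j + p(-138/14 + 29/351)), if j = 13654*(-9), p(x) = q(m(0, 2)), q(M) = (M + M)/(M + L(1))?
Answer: 5*I*√44238/3 ≈ 350.55*I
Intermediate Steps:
q(M) = 2*M/(1 + M) (q(M) = (M + M)/(M + 1) = (2*M)/(1 + M) = 2*M/(1 + M))
p(x) = 8/3 (p(x) = 2*(-4)/(1 - 4) = 2*(-4)/(-3) = 2*(-4)*(-⅓) = 8/3)
j = -122886
√(j + p(-138/14 + 29/351)) = √(-122886 + 8/3) = √(-368650/3) = 5*I*√44238/3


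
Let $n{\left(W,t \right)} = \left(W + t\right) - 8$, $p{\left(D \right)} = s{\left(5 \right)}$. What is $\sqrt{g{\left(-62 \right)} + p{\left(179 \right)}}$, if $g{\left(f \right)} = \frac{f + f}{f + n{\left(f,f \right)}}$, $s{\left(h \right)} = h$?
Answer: $\frac{\sqrt{53059}}{97} \approx 2.3747$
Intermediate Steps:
$p{\left(D \right)} = 5$
$n{\left(W,t \right)} = -8 + W + t$
$g{\left(f \right)} = \frac{2 f}{-8 + 3 f}$ ($g{\left(f \right)} = \frac{f + f}{f + \left(-8 + f + f\right)} = \frac{2 f}{f + \left(-8 + 2 f\right)} = \frac{2 f}{-8 + 3 f}$)
$\sqrt{g{\left(-62 \right)} + p{\left(179 \right)}} = \sqrt{2 \left(-62\right) \frac{1}{-8 + 3 \left(-62\right)} + 5} = \sqrt{2 \left(-62\right) \frac{1}{-8 - 186} + 5} = \sqrt{2 \left(-62\right) \frac{1}{-194} + 5} = \sqrt{2 \left(-62\right) \left(- \frac{1}{194}\right) + 5} = \sqrt{\frac{62}{97} + 5} = \sqrt{\frac{547}{97}} = \frac{\sqrt{53059}}{97}$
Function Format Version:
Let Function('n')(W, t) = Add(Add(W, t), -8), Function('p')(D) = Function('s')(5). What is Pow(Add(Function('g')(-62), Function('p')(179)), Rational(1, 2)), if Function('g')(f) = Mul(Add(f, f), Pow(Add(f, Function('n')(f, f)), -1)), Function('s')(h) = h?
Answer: Mul(Rational(1, 97), Pow(53059, Rational(1, 2))) ≈ 2.3747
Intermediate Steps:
Function('p')(D) = 5
Function('n')(W, t) = Add(-8, W, t)
Function('g')(f) = Mul(2, f, Pow(Add(-8, Mul(3, f)), -1)) (Function('g')(f) = Mul(Add(f, f), Pow(Add(f, Add(-8, f, f)), -1)) = Mul(Mul(2, f), Pow(Add(f, Add(-8, Mul(2, f))), -1)) = Mul(Mul(2, f), Pow(Add(-8, Mul(3, f)), -1)) = Mul(2, f, Pow(Add(-8, Mul(3, f)), -1)))
Pow(Add(Function('g')(-62), Function('p')(179)), Rational(1, 2)) = Pow(Add(Mul(2, -62, Pow(Add(-8, Mul(3, -62)), -1)), 5), Rational(1, 2)) = Pow(Add(Mul(2, -62, Pow(Add(-8, -186), -1)), 5), Rational(1, 2)) = Pow(Add(Mul(2, -62, Pow(-194, -1)), 5), Rational(1, 2)) = Pow(Add(Mul(2, -62, Rational(-1, 194)), 5), Rational(1, 2)) = Pow(Add(Rational(62, 97), 5), Rational(1, 2)) = Pow(Rational(547, 97), Rational(1, 2)) = Mul(Rational(1, 97), Pow(53059, Rational(1, 2)))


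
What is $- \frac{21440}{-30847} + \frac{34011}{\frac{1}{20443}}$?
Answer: $\frac{21447514192871}{30847} \approx 6.9529 \cdot 10^{8}$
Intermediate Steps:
$- \frac{21440}{-30847} + \frac{34011}{\frac{1}{20443}} = \left(-21440\right) \left(- \frac{1}{30847}\right) + 34011 \frac{1}{\frac{1}{20443}} = \frac{21440}{30847} + 34011 \cdot 20443 = \frac{21440}{30847} + 695286873 = \frac{21447514192871}{30847}$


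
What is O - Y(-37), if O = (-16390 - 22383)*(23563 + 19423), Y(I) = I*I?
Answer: -1666697547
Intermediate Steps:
Y(I) = I²
O = -1666696178 (O = -38773*42986 = -1666696178)
O - Y(-37) = -1666696178 - 1*(-37)² = -1666696178 - 1*1369 = -1666696178 - 1369 = -1666697547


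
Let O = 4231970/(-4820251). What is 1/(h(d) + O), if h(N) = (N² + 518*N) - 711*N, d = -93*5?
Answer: 4820251/1474847966500 ≈ 3.2683e-6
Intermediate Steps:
d = -465
O = -4231970/4820251 (O = 4231970*(-1/4820251) = -4231970/4820251 ≈ -0.87796)
h(N) = N² - 193*N
1/(h(d) + O) = 1/(-465*(-193 - 465) - 4231970/4820251) = 1/(-465*(-658) - 4231970/4820251) = 1/(305970 - 4231970/4820251) = 1/(1474847966500/4820251) = 4820251/1474847966500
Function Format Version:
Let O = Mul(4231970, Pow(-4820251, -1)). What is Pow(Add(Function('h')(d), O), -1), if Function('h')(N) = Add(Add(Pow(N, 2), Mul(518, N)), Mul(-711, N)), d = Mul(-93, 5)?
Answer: Rational(4820251, 1474847966500) ≈ 3.2683e-6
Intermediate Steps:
d = -465
O = Rational(-4231970, 4820251) (O = Mul(4231970, Rational(-1, 4820251)) = Rational(-4231970, 4820251) ≈ -0.87796)
Function('h')(N) = Add(Pow(N, 2), Mul(-193, N))
Pow(Add(Function('h')(d), O), -1) = Pow(Add(Mul(-465, Add(-193, -465)), Rational(-4231970, 4820251)), -1) = Pow(Add(Mul(-465, -658), Rational(-4231970, 4820251)), -1) = Pow(Add(305970, Rational(-4231970, 4820251)), -1) = Pow(Rational(1474847966500, 4820251), -1) = Rational(4820251, 1474847966500)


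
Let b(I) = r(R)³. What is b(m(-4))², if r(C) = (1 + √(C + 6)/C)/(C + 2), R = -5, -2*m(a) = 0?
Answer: 4096/11390625 ≈ 0.00035959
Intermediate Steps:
m(a) = 0 (m(a) = -½*0 = 0)
r(C) = (1 + √(6 + C)/C)/(2 + C)
b(I) = -64/3375 (b(I) = ((-5 + √(6 - 5))/((-5)*(2 - 5)))³ = (-⅕*(-5 + √1)/(-3))³ = (-⅕*(-⅓)*(-5 + 1))³ = (-⅕*(-⅓)*(-4))³ = (-4/15)³ = -64/3375)
b(m(-4))² = (-64/3375)² = 4096/11390625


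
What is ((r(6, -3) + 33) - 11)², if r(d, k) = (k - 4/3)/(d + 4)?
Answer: 418609/900 ≈ 465.12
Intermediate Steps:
r(d, k) = (-4/3 + k)/(4 + d) (r(d, k) = (k - 4*⅓)/(4 + d) = (k - 4/3)/(4 + d) = (-4/3 + k)/(4 + d))
((r(6, -3) + 33) - 11)² = (((-4/3 - 3)/(4 + 6) + 33) - 11)² = ((-13/3/10 + 33) - 11)² = (((⅒)*(-13/3) + 33) - 11)² = ((-13/30 + 33) - 11)² = (977/30 - 11)² = (647/30)² = 418609/900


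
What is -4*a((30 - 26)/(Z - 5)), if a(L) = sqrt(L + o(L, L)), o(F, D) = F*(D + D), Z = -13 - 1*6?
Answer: -4*I/3 ≈ -1.3333*I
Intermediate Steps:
Z = -19 (Z = -13 - 6 = -19)
o(F, D) = 2*D*F (o(F, D) = F*(2*D) = 2*D*F)
a(L) = sqrt(L + 2*L**2) (a(L) = sqrt(L + 2*L*L) = sqrt(L + 2*L**2))
-4*a((30 - 26)/(Z - 5)) = -4*sqrt(1 + 2*((30 - 26)/(-19 - 5)))*(sqrt(30 - 26)*(I*sqrt(6)/12)) = -4*sqrt(1 + 2*(4/(-24)))*(2*(I*sqrt(6)/12)) = -4*sqrt(1 + 2*(4*(-1/24)))*(I*sqrt(6)/6) = -4*I*sqrt(6)*sqrt(1 + 2*(-1/6))/6 = -4*I*sqrt(6)*sqrt(1 - 1/3)/6 = -4*I/3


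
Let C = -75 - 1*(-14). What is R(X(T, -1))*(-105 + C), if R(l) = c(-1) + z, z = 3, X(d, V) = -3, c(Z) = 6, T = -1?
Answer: -1494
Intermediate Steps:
R(l) = 9 (R(l) = 6 + 3 = 9)
C = -61 (C = -75 + 14 = -61)
R(X(T, -1))*(-105 + C) = 9*(-105 - 61) = 9*(-166) = -1494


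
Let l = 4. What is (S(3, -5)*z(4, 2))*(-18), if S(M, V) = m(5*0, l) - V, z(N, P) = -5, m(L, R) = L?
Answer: 450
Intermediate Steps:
S(M, V) = -V (S(M, V) = 5*0 - V = 0 - V = -V)
(S(3, -5)*z(4, 2))*(-18) = (-1*(-5)*(-5))*(-18) = (5*(-5))*(-18) = -25*(-18) = 450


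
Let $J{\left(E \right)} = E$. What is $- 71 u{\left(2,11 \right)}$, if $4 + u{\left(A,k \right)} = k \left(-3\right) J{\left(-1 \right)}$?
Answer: $-2059$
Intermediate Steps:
$u{\left(A,k \right)} = -4 + 3 k$ ($u{\left(A,k \right)} = -4 + k \left(-3\right) \left(-1\right) = -4 + - 3 k \left(-1\right) = -4 + 3 k$)
$- 71 u{\left(2,11 \right)} = - 71 \left(-4 + 3 \cdot 11\right) = - 71 \left(-4 + 33\right) = \left(-71\right) 29 = -2059$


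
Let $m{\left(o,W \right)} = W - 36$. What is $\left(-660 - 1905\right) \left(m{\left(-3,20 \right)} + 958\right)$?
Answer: $-2416230$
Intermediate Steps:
$m{\left(o,W \right)} = -36 + W$ ($m{\left(o,W \right)} = W - 36 = -36 + W$)
$\left(-660 - 1905\right) \left(m{\left(-3,20 \right)} + 958\right) = \left(-660 - 1905\right) \left(\left(-36 + 20\right) + 958\right) = - 2565 \left(-16 + 958\right) = \left(-2565\right) 942 = -2416230$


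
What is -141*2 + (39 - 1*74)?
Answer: -317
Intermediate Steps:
-141*2 + (39 - 1*74) = -282 + (39 - 74) = -282 - 35 = -317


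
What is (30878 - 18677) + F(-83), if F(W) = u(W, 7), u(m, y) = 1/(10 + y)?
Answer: 207418/17 ≈ 12201.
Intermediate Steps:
F(W) = 1/17 (F(W) = 1/(10 + 7) = 1/17)
(30878 - 18677) + F(-83) = (30878 - 18677) + 1/17 = 12201 + 1/17 = 207418/17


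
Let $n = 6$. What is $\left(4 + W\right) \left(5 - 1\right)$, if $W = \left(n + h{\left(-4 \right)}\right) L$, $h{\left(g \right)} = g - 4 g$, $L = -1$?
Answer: $-56$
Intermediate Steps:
$h{\left(g \right)} = - 3 g$
$W = -18$ ($W = \left(6 - -12\right) \left(-1\right) = \left(6 + 12\right) \left(-1\right) = 18 \left(-1\right) = -18$)
$\left(4 + W\right) \left(5 - 1\right) = \left(4 - 18\right) \left(5 - 1\right) = \left(-14\right) 4 = -56$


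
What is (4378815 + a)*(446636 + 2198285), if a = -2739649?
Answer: 4335464575886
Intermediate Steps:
(4378815 + a)*(446636 + 2198285) = (4378815 - 2739649)*(446636 + 2198285) = 1639166*2644921 = 4335464575886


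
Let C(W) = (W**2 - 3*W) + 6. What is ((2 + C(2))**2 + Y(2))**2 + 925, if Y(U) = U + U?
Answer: 2525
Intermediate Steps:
Y(U) = 2*U
C(W) = 6 + W**2 - 3*W
((2 + C(2))**2 + Y(2))**2 + 925 = ((2 + (6 + 2**2 - 3*2))**2 + 2*2)**2 + 925 = ((2 + (6 + 4 - 6))**2 + 4)**2 + 925 = ((2 + 4)**2 + 4)**2 + 925 = (6**2 + 4)**2 + 925 = (36 + 4)**2 + 925 = 40**2 + 925 = 1600 + 925 = 2525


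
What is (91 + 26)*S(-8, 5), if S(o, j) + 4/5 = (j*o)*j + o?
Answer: -122148/5 ≈ -24430.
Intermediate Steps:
S(o, j) = -⅘ + o + o*j² (S(o, j) = -⅘ + ((j*o)*j + o) = -⅘ + (o*j² + o) = -⅘ + (o + o*j²) = -⅘ + o + o*j²)
(91 + 26)*S(-8, 5) = (91 + 26)*(-⅘ - 8 - 8*5²) = 117*(-⅘ - 8 - 8*25) = 117*(-⅘ - 8 - 200) = 117*(-1044/5) = -122148/5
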